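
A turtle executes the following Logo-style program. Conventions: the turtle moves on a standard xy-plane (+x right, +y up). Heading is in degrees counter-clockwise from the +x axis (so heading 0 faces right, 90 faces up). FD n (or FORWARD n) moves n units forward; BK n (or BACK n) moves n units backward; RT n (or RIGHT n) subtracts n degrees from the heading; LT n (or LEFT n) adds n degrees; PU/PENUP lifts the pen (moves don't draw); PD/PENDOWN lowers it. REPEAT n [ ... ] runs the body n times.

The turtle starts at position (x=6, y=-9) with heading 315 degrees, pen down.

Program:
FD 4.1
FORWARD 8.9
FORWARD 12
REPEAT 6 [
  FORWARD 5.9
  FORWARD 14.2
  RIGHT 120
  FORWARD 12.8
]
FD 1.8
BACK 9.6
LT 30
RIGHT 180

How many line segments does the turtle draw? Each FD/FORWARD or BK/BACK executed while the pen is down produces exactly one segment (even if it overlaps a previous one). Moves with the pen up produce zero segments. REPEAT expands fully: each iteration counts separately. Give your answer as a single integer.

Answer: 23

Derivation:
Executing turtle program step by step:
Start: pos=(6,-9), heading=315, pen down
FD 4.1: (6,-9) -> (8.899,-11.899) [heading=315, draw]
FD 8.9: (8.899,-11.899) -> (15.192,-18.192) [heading=315, draw]
FD 12: (15.192,-18.192) -> (23.678,-26.678) [heading=315, draw]
REPEAT 6 [
  -- iteration 1/6 --
  FD 5.9: (23.678,-26.678) -> (27.85,-30.85) [heading=315, draw]
  FD 14.2: (27.85,-30.85) -> (37.891,-40.891) [heading=315, draw]
  RT 120: heading 315 -> 195
  FD 12.8: (37.891,-40.891) -> (25.527,-44.203) [heading=195, draw]
  -- iteration 2/6 --
  FD 5.9: (25.527,-44.203) -> (19.828,-45.73) [heading=195, draw]
  FD 14.2: (19.828,-45.73) -> (6.112,-49.406) [heading=195, draw]
  RT 120: heading 195 -> 75
  FD 12.8: (6.112,-49.406) -> (9.424,-37.042) [heading=75, draw]
  -- iteration 3/6 --
  FD 5.9: (9.424,-37.042) -> (10.951,-31.343) [heading=75, draw]
  FD 14.2: (10.951,-31.343) -> (14.627,-17.627) [heading=75, draw]
  RT 120: heading 75 -> 315
  FD 12.8: (14.627,-17.627) -> (23.678,-26.678) [heading=315, draw]
  -- iteration 4/6 --
  FD 5.9: (23.678,-26.678) -> (27.85,-30.85) [heading=315, draw]
  FD 14.2: (27.85,-30.85) -> (37.891,-40.891) [heading=315, draw]
  RT 120: heading 315 -> 195
  FD 12.8: (37.891,-40.891) -> (25.527,-44.203) [heading=195, draw]
  -- iteration 5/6 --
  FD 5.9: (25.527,-44.203) -> (19.828,-45.73) [heading=195, draw]
  FD 14.2: (19.828,-45.73) -> (6.112,-49.406) [heading=195, draw]
  RT 120: heading 195 -> 75
  FD 12.8: (6.112,-49.406) -> (9.424,-37.042) [heading=75, draw]
  -- iteration 6/6 --
  FD 5.9: (9.424,-37.042) -> (10.951,-31.343) [heading=75, draw]
  FD 14.2: (10.951,-31.343) -> (14.627,-17.627) [heading=75, draw]
  RT 120: heading 75 -> 315
  FD 12.8: (14.627,-17.627) -> (23.678,-26.678) [heading=315, draw]
]
FD 1.8: (23.678,-26.678) -> (24.95,-27.95) [heading=315, draw]
BK 9.6: (24.95,-27.95) -> (18.162,-21.162) [heading=315, draw]
LT 30: heading 315 -> 345
RT 180: heading 345 -> 165
Final: pos=(18.162,-21.162), heading=165, 23 segment(s) drawn
Segments drawn: 23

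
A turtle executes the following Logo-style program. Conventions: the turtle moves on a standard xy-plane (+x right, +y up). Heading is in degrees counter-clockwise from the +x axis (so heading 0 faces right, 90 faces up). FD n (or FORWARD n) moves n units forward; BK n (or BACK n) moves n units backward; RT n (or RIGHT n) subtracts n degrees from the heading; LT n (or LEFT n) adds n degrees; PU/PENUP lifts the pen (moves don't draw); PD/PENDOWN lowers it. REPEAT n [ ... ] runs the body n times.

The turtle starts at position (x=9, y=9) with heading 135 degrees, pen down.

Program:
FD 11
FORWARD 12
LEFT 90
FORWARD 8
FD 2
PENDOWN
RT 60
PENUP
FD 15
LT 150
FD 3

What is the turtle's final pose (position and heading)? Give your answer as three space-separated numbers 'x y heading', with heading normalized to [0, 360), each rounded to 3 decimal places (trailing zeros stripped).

Answer: -26.702 19.953 315

Derivation:
Executing turtle program step by step:
Start: pos=(9,9), heading=135, pen down
FD 11: (9,9) -> (1.222,16.778) [heading=135, draw]
FD 12: (1.222,16.778) -> (-7.263,25.263) [heading=135, draw]
LT 90: heading 135 -> 225
FD 8: (-7.263,25.263) -> (-12.92,19.607) [heading=225, draw]
FD 2: (-12.92,19.607) -> (-14.335,18.192) [heading=225, draw]
PD: pen down
RT 60: heading 225 -> 165
PU: pen up
FD 15: (-14.335,18.192) -> (-28.823,22.075) [heading=165, move]
LT 150: heading 165 -> 315
FD 3: (-28.823,22.075) -> (-26.702,19.953) [heading=315, move]
Final: pos=(-26.702,19.953), heading=315, 4 segment(s) drawn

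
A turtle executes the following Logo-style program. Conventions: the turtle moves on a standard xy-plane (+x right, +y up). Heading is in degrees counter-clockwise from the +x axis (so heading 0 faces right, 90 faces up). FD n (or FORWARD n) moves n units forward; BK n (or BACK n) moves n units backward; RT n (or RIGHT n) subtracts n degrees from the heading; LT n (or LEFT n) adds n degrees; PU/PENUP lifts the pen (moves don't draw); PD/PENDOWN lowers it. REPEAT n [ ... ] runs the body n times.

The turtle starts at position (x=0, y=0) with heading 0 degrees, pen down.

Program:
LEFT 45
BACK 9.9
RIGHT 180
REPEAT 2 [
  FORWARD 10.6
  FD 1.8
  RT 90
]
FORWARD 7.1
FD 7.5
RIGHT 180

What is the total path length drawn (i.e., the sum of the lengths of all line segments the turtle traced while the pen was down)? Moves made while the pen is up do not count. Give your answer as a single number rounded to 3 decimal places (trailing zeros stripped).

Executing turtle program step by step:
Start: pos=(0,0), heading=0, pen down
LT 45: heading 0 -> 45
BK 9.9: (0,0) -> (-7,-7) [heading=45, draw]
RT 180: heading 45 -> 225
REPEAT 2 [
  -- iteration 1/2 --
  FD 10.6: (-7,-7) -> (-14.496,-14.496) [heading=225, draw]
  FD 1.8: (-14.496,-14.496) -> (-15.768,-15.768) [heading=225, draw]
  RT 90: heading 225 -> 135
  -- iteration 2/2 --
  FD 10.6: (-15.768,-15.768) -> (-23.264,-8.273) [heading=135, draw]
  FD 1.8: (-23.264,-8.273) -> (-24.537,-7) [heading=135, draw]
  RT 90: heading 135 -> 45
]
FD 7.1: (-24.537,-7) -> (-19.516,-1.98) [heading=45, draw]
FD 7.5: (-19.516,-1.98) -> (-14.213,3.323) [heading=45, draw]
RT 180: heading 45 -> 225
Final: pos=(-14.213,3.323), heading=225, 7 segment(s) drawn

Segment lengths:
  seg 1: (0,0) -> (-7,-7), length = 9.9
  seg 2: (-7,-7) -> (-14.496,-14.496), length = 10.6
  seg 3: (-14.496,-14.496) -> (-15.768,-15.768), length = 1.8
  seg 4: (-15.768,-15.768) -> (-23.264,-8.273), length = 10.6
  seg 5: (-23.264,-8.273) -> (-24.537,-7), length = 1.8
  seg 6: (-24.537,-7) -> (-19.516,-1.98), length = 7.1
  seg 7: (-19.516,-1.98) -> (-14.213,3.323), length = 7.5
Total = 49.3

Answer: 49.3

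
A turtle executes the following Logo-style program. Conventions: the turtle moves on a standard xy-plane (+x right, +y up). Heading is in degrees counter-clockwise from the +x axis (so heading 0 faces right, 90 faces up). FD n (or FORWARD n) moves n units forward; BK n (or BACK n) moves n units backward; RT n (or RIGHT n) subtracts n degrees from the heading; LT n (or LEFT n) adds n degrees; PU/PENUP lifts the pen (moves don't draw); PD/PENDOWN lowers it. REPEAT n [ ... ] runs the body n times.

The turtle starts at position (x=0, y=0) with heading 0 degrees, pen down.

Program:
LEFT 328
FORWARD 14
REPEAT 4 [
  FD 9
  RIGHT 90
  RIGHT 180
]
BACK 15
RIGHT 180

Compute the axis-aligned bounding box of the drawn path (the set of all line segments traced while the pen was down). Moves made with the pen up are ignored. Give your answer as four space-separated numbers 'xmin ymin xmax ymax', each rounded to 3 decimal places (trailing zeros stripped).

Executing turtle program step by step:
Start: pos=(0,0), heading=0, pen down
LT 328: heading 0 -> 328
FD 14: (0,0) -> (11.873,-7.419) [heading=328, draw]
REPEAT 4 [
  -- iteration 1/4 --
  FD 9: (11.873,-7.419) -> (19.505,-12.188) [heading=328, draw]
  RT 90: heading 328 -> 238
  RT 180: heading 238 -> 58
  -- iteration 2/4 --
  FD 9: (19.505,-12.188) -> (24.274,-4.556) [heading=58, draw]
  RT 90: heading 58 -> 328
  RT 180: heading 328 -> 148
  -- iteration 3/4 --
  FD 9: (24.274,-4.556) -> (16.642,0.214) [heading=148, draw]
  RT 90: heading 148 -> 58
  RT 180: heading 58 -> 238
  -- iteration 4/4 --
  FD 9: (16.642,0.214) -> (11.873,-7.419) [heading=238, draw]
  RT 90: heading 238 -> 148
  RT 180: heading 148 -> 328
]
BK 15: (11.873,-7.419) -> (-0.848,0.53) [heading=328, draw]
RT 180: heading 328 -> 148
Final: pos=(-0.848,0.53), heading=148, 6 segment(s) drawn

Segment endpoints: x in {-0.848, 0, 11.873, 11.873, 16.642, 19.505, 24.274}, y in {-12.188, -7.419, -4.556, 0, 0.214, 0.53}
xmin=-0.848, ymin=-12.188, xmax=24.274, ymax=0.53

Answer: -0.848 -12.188 24.274 0.53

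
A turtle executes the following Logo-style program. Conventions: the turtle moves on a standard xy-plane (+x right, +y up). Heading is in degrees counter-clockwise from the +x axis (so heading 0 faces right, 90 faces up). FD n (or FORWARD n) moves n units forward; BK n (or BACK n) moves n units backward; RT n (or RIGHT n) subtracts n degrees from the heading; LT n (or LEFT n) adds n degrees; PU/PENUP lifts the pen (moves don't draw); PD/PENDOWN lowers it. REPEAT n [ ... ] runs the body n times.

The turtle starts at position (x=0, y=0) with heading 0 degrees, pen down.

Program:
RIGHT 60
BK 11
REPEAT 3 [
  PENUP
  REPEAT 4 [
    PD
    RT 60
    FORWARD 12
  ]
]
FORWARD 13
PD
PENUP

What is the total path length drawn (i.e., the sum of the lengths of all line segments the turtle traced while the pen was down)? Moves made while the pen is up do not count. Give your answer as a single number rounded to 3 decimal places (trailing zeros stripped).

Answer: 168

Derivation:
Executing turtle program step by step:
Start: pos=(0,0), heading=0, pen down
RT 60: heading 0 -> 300
BK 11: (0,0) -> (-5.5,9.526) [heading=300, draw]
REPEAT 3 [
  -- iteration 1/3 --
  PU: pen up
  REPEAT 4 [
    -- iteration 1/4 --
    PD: pen down
    RT 60: heading 300 -> 240
    FD 12: (-5.5,9.526) -> (-11.5,-0.866) [heading=240, draw]
    -- iteration 2/4 --
    PD: pen down
    RT 60: heading 240 -> 180
    FD 12: (-11.5,-0.866) -> (-23.5,-0.866) [heading=180, draw]
    -- iteration 3/4 --
    PD: pen down
    RT 60: heading 180 -> 120
    FD 12: (-23.5,-0.866) -> (-29.5,9.526) [heading=120, draw]
    -- iteration 4/4 --
    PD: pen down
    RT 60: heading 120 -> 60
    FD 12: (-29.5,9.526) -> (-23.5,19.919) [heading=60, draw]
  ]
  -- iteration 2/3 --
  PU: pen up
  REPEAT 4 [
    -- iteration 1/4 --
    PD: pen down
    RT 60: heading 60 -> 0
    FD 12: (-23.5,19.919) -> (-11.5,19.919) [heading=0, draw]
    -- iteration 2/4 --
    PD: pen down
    RT 60: heading 0 -> 300
    FD 12: (-11.5,19.919) -> (-5.5,9.526) [heading=300, draw]
    -- iteration 3/4 --
    PD: pen down
    RT 60: heading 300 -> 240
    FD 12: (-5.5,9.526) -> (-11.5,-0.866) [heading=240, draw]
    -- iteration 4/4 --
    PD: pen down
    RT 60: heading 240 -> 180
    FD 12: (-11.5,-0.866) -> (-23.5,-0.866) [heading=180, draw]
  ]
  -- iteration 3/3 --
  PU: pen up
  REPEAT 4 [
    -- iteration 1/4 --
    PD: pen down
    RT 60: heading 180 -> 120
    FD 12: (-23.5,-0.866) -> (-29.5,9.526) [heading=120, draw]
    -- iteration 2/4 --
    PD: pen down
    RT 60: heading 120 -> 60
    FD 12: (-29.5,9.526) -> (-23.5,19.919) [heading=60, draw]
    -- iteration 3/4 --
    PD: pen down
    RT 60: heading 60 -> 0
    FD 12: (-23.5,19.919) -> (-11.5,19.919) [heading=0, draw]
    -- iteration 4/4 --
    PD: pen down
    RT 60: heading 0 -> 300
    FD 12: (-11.5,19.919) -> (-5.5,9.526) [heading=300, draw]
  ]
]
FD 13: (-5.5,9.526) -> (1,-1.732) [heading=300, draw]
PD: pen down
PU: pen up
Final: pos=(1,-1.732), heading=300, 14 segment(s) drawn

Segment lengths:
  seg 1: (0,0) -> (-5.5,9.526), length = 11
  seg 2: (-5.5,9.526) -> (-11.5,-0.866), length = 12
  seg 3: (-11.5,-0.866) -> (-23.5,-0.866), length = 12
  seg 4: (-23.5,-0.866) -> (-29.5,9.526), length = 12
  seg 5: (-29.5,9.526) -> (-23.5,19.919), length = 12
  seg 6: (-23.5,19.919) -> (-11.5,19.919), length = 12
  seg 7: (-11.5,19.919) -> (-5.5,9.526), length = 12
  seg 8: (-5.5,9.526) -> (-11.5,-0.866), length = 12
  seg 9: (-11.5,-0.866) -> (-23.5,-0.866), length = 12
  seg 10: (-23.5,-0.866) -> (-29.5,9.526), length = 12
  seg 11: (-29.5,9.526) -> (-23.5,19.919), length = 12
  seg 12: (-23.5,19.919) -> (-11.5,19.919), length = 12
  seg 13: (-11.5,19.919) -> (-5.5,9.526), length = 12
  seg 14: (-5.5,9.526) -> (1,-1.732), length = 13
Total = 168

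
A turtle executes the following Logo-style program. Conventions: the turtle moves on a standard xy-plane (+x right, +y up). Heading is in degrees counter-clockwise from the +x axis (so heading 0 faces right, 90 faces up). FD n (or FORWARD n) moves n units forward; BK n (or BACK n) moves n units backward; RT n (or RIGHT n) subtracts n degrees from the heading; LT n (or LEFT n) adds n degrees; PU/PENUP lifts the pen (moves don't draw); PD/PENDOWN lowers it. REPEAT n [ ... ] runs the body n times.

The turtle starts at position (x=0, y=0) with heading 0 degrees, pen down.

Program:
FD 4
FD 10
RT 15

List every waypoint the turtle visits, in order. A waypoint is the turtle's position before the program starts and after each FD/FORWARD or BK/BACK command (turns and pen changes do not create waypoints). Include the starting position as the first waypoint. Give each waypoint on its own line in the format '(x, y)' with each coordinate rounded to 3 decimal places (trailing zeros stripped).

Answer: (0, 0)
(4, 0)
(14, 0)

Derivation:
Executing turtle program step by step:
Start: pos=(0,0), heading=0, pen down
FD 4: (0,0) -> (4,0) [heading=0, draw]
FD 10: (4,0) -> (14,0) [heading=0, draw]
RT 15: heading 0 -> 345
Final: pos=(14,0), heading=345, 2 segment(s) drawn
Waypoints (3 total):
(0, 0)
(4, 0)
(14, 0)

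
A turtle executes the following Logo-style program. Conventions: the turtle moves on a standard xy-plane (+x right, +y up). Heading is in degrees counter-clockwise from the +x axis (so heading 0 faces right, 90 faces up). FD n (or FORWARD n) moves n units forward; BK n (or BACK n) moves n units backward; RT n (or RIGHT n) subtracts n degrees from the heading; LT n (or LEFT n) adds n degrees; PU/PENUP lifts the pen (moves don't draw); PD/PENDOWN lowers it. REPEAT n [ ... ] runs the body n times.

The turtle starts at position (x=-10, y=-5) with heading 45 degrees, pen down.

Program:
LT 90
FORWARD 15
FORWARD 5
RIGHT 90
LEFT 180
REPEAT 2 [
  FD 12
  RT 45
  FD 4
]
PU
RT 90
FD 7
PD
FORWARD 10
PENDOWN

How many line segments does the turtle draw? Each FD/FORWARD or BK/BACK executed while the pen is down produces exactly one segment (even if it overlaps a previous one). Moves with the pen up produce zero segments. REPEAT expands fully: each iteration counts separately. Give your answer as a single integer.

Answer: 7

Derivation:
Executing turtle program step by step:
Start: pos=(-10,-5), heading=45, pen down
LT 90: heading 45 -> 135
FD 15: (-10,-5) -> (-20.607,5.607) [heading=135, draw]
FD 5: (-20.607,5.607) -> (-24.142,9.142) [heading=135, draw]
RT 90: heading 135 -> 45
LT 180: heading 45 -> 225
REPEAT 2 [
  -- iteration 1/2 --
  FD 12: (-24.142,9.142) -> (-32.627,0.657) [heading=225, draw]
  RT 45: heading 225 -> 180
  FD 4: (-32.627,0.657) -> (-36.627,0.657) [heading=180, draw]
  -- iteration 2/2 --
  FD 12: (-36.627,0.657) -> (-48.627,0.657) [heading=180, draw]
  RT 45: heading 180 -> 135
  FD 4: (-48.627,0.657) -> (-51.456,3.485) [heading=135, draw]
]
PU: pen up
RT 90: heading 135 -> 45
FD 7: (-51.456,3.485) -> (-46.506,8.435) [heading=45, move]
PD: pen down
FD 10: (-46.506,8.435) -> (-39.435,15.506) [heading=45, draw]
PD: pen down
Final: pos=(-39.435,15.506), heading=45, 7 segment(s) drawn
Segments drawn: 7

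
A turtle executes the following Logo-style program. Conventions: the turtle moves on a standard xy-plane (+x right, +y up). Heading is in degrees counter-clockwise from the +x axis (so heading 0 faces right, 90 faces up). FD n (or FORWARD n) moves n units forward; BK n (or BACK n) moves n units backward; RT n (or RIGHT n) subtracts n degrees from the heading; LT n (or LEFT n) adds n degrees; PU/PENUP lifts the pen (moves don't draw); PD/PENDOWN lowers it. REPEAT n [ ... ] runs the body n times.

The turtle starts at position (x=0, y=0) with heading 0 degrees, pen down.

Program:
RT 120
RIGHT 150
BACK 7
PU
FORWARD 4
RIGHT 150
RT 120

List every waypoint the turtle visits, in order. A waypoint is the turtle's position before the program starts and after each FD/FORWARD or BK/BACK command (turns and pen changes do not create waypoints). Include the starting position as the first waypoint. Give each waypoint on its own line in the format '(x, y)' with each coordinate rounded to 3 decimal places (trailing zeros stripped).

Executing turtle program step by step:
Start: pos=(0,0), heading=0, pen down
RT 120: heading 0 -> 240
RT 150: heading 240 -> 90
BK 7: (0,0) -> (0,-7) [heading=90, draw]
PU: pen up
FD 4: (0,-7) -> (0,-3) [heading=90, move]
RT 150: heading 90 -> 300
RT 120: heading 300 -> 180
Final: pos=(0,-3), heading=180, 1 segment(s) drawn
Waypoints (3 total):
(0, 0)
(0, -7)
(0, -3)

Answer: (0, 0)
(0, -7)
(0, -3)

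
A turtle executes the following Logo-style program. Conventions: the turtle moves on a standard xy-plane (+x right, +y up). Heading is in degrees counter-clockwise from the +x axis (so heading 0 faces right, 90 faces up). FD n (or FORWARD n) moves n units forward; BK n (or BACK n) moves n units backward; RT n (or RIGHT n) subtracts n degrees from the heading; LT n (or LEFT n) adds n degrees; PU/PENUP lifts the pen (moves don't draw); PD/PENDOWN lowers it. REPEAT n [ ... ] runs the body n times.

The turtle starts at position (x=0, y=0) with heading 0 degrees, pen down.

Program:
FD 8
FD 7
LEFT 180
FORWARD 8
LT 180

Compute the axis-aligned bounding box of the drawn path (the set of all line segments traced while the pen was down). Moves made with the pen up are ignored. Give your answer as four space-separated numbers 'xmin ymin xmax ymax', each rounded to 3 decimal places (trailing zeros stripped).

Answer: 0 0 15 0

Derivation:
Executing turtle program step by step:
Start: pos=(0,0), heading=0, pen down
FD 8: (0,0) -> (8,0) [heading=0, draw]
FD 7: (8,0) -> (15,0) [heading=0, draw]
LT 180: heading 0 -> 180
FD 8: (15,0) -> (7,0) [heading=180, draw]
LT 180: heading 180 -> 0
Final: pos=(7,0), heading=0, 3 segment(s) drawn

Segment endpoints: x in {0, 7, 8, 15}, y in {0, 0}
xmin=0, ymin=0, xmax=15, ymax=0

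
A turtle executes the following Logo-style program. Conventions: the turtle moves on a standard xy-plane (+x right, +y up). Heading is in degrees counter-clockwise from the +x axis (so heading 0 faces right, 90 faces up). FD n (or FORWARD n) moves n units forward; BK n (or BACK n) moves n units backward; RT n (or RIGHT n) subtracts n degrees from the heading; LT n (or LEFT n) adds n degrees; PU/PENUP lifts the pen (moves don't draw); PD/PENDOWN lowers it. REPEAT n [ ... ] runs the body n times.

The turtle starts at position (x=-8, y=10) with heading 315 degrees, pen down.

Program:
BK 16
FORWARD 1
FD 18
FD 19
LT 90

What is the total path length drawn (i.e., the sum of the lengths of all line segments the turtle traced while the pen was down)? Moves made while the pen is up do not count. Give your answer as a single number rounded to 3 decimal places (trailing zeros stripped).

Answer: 54

Derivation:
Executing turtle program step by step:
Start: pos=(-8,10), heading=315, pen down
BK 16: (-8,10) -> (-19.314,21.314) [heading=315, draw]
FD 1: (-19.314,21.314) -> (-18.607,20.607) [heading=315, draw]
FD 18: (-18.607,20.607) -> (-5.879,7.879) [heading=315, draw]
FD 19: (-5.879,7.879) -> (7.556,-5.556) [heading=315, draw]
LT 90: heading 315 -> 45
Final: pos=(7.556,-5.556), heading=45, 4 segment(s) drawn

Segment lengths:
  seg 1: (-8,10) -> (-19.314,21.314), length = 16
  seg 2: (-19.314,21.314) -> (-18.607,20.607), length = 1
  seg 3: (-18.607,20.607) -> (-5.879,7.879), length = 18
  seg 4: (-5.879,7.879) -> (7.556,-5.556), length = 19
Total = 54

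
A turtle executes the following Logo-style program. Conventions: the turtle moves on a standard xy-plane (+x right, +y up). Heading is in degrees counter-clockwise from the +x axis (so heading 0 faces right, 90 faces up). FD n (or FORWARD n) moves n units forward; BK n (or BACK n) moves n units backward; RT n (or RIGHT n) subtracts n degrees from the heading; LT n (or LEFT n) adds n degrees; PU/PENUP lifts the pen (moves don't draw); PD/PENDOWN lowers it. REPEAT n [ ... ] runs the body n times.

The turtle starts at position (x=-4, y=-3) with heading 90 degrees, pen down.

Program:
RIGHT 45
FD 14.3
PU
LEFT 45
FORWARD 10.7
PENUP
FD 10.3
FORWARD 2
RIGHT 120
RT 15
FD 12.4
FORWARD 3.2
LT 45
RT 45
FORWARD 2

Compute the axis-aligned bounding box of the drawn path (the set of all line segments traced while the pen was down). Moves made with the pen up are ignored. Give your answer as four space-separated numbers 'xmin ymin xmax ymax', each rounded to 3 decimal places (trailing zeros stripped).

Answer: -4 -3 6.112 7.112

Derivation:
Executing turtle program step by step:
Start: pos=(-4,-3), heading=90, pen down
RT 45: heading 90 -> 45
FD 14.3: (-4,-3) -> (6.112,7.112) [heading=45, draw]
PU: pen up
LT 45: heading 45 -> 90
FD 10.7: (6.112,7.112) -> (6.112,17.812) [heading=90, move]
PU: pen up
FD 10.3: (6.112,17.812) -> (6.112,28.112) [heading=90, move]
FD 2: (6.112,28.112) -> (6.112,30.112) [heading=90, move]
RT 120: heading 90 -> 330
RT 15: heading 330 -> 315
FD 12.4: (6.112,30.112) -> (14.88,21.344) [heading=315, move]
FD 3.2: (14.88,21.344) -> (17.142,19.081) [heading=315, move]
LT 45: heading 315 -> 0
RT 45: heading 0 -> 315
FD 2: (17.142,19.081) -> (18.557,17.667) [heading=315, move]
Final: pos=(18.557,17.667), heading=315, 1 segment(s) drawn

Segment endpoints: x in {-4, 6.112}, y in {-3, 7.112}
xmin=-4, ymin=-3, xmax=6.112, ymax=7.112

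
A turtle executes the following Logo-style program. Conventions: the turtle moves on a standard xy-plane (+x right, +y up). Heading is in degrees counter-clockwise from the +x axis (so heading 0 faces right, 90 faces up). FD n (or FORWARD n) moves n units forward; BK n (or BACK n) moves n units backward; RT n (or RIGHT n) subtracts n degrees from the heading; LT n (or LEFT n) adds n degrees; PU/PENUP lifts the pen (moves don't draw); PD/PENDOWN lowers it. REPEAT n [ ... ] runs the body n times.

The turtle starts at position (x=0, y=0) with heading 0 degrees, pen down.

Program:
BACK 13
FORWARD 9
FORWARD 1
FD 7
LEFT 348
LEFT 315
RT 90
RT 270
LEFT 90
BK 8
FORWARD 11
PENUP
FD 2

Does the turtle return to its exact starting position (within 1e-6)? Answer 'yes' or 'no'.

Answer: no

Derivation:
Executing turtle program step by step:
Start: pos=(0,0), heading=0, pen down
BK 13: (0,0) -> (-13,0) [heading=0, draw]
FD 9: (-13,0) -> (-4,0) [heading=0, draw]
FD 1: (-4,0) -> (-3,0) [heading=0, draw]
FD 7: (-3,0) -> (4,0) [heading=0, draw]
LT 348: heading 0 -> 348
LT 315: heading 348 -> 303
RT 90: heading 303 -> 213
RT 270: heading 213 -> 303
LT 90: heading 303 -> 33
BK 8: (4,0) -> (-2.709,-4.357) [heading=33, draw]
FD 11: (-2.709,-4.357) -> (6.516,1.634) [heading=33, draw]
PU: pen up
FD 2: (6.516,1.634) -> (8.193,2.723) [heading=33, move]
Final: pos=(8.193,2.723), heading=33, 6 segment(s) drawn

Start position: (0, 0)
Final position: (8.193, 2.723)
Distance = 8.634; >= 1e-6 -> NOT closed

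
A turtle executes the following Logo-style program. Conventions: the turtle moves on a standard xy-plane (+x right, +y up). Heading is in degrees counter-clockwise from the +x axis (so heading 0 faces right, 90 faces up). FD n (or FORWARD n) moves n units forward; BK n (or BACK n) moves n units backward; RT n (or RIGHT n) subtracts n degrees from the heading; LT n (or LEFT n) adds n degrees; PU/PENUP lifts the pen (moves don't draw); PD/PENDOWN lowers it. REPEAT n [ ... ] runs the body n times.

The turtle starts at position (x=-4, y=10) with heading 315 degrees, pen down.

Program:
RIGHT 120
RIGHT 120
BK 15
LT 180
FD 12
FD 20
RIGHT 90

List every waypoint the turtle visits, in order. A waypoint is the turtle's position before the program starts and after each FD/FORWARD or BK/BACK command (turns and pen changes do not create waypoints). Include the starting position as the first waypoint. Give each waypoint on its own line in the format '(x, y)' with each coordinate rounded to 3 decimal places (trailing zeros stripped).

Answer: (-4, 10)
(-7.882, -4.489)
(-10.988, -16.08)
(-16.164, -35.399)

Derivation:
Executing turtle program step by step:
Start: pos=(-4,10), heading=315, pen down
RT 120: heading 315 -> 195
RT 120: heading 195 -> 75
BK 15: (-4,10) -> (-7.882,-4.489) [heading=75, draw]
LT 180: heading 75 -> 255
FD 12: (-7.882,-4.489) -> (-10.988,-16.08) [heading=255, draw]
FD 20: (-10.988,-16.08) -> (-16.164,-35.399) [heading=255, draw]
RT 90: heading 255 -> 165
Final: pos=(-16.164,-35.399), heading=165, 3 segment(s) drawn
Waypoints (4 total):
(-4, 10)
(-7.882, -4.489)
(-10.988, -16.08)
(-16.164, -35.399)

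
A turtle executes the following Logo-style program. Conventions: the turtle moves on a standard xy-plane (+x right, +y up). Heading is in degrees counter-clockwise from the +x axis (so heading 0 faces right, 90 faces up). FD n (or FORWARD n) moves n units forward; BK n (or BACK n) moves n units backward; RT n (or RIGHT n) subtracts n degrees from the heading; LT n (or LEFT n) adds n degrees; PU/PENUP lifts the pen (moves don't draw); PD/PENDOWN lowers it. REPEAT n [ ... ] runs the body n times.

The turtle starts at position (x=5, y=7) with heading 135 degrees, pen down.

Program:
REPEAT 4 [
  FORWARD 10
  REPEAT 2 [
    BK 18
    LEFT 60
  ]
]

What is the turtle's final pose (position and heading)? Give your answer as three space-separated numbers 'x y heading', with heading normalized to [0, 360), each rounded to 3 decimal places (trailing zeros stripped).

Answer: 28.044 6.002 255

Derivation:
Executing turtle program step by step:
Start: pos=(5,7), heading=135, pen down
REPEAT 4 [
  -- iteration 1/4 --
  FD 10: (5,7) -> (-2.071,14.071) [heading=135, draw]
  REPEAT 2 [
    -- iteration 1/2 --
    BK 18: (-2.071,14.071) -> (10.657,1.343) [heading=135, draw]
    LT 60: heading 135 -> 195
    -- iteration 2/2 --
    BK 18: (10.657,1.343) -> (28.044,6.002) [heading=195, draw]
    LT 60: heading 195 -> 255
  ]
  -- iteration 2/4 --
  FD 10: (28.044,6.002) -> (25.455,-3.657) [heading=255, draw]
  REPEAT 2 [
    -- iteration 1/2 --
    BK 18: (25.455,-3.657) -> (30.114,13.729) [heading=255, draw]
    LT 60: heading 255 -> 315
    -- iteration 2/2 --
    BK 18: (30.114,13.729) -> (17.386,26.457) [heading=315, draw]
    LT 60: heading 315 -> 15
  ]
  -- iteration 3/4 --
  FD 10: (17.386,26.457) -> (27.045,29.045) [heading=15, draw]
  REPEAT 2 [
    -- iteration 1/2 --
    BK 18: (27.045,29.045) -> (9.659,24.387) [heading=15, draw]
    LT 60: heading 15 -> 75
    -- iteration 2/2 --
    BK 18: (9.659,24.387) -> (5,7) [heading=75, draw]
    LT 60: heading 75 -> 135
  ]
  -- iteration 4/4 --
  FD 10: (5,7) -> (-2.071,14.071) [heading=135, draw]
  REPEAT 2 [
    -- iteration 1/2 --
    BK 18: (-2.071,14.071) -> (10.657,1.343) [heading=135, draw]
    LT 60: heading 135 -> 195
    -- iteration 2/2 --
    BK 18: (10.657,1.343) -> (28.044,6.002) [heading=195, draw]
    LT 60: heading 195 -> 255
  ]
]
Final: pos=(28.044,6.002), heading=255, 12 segment(s) drawn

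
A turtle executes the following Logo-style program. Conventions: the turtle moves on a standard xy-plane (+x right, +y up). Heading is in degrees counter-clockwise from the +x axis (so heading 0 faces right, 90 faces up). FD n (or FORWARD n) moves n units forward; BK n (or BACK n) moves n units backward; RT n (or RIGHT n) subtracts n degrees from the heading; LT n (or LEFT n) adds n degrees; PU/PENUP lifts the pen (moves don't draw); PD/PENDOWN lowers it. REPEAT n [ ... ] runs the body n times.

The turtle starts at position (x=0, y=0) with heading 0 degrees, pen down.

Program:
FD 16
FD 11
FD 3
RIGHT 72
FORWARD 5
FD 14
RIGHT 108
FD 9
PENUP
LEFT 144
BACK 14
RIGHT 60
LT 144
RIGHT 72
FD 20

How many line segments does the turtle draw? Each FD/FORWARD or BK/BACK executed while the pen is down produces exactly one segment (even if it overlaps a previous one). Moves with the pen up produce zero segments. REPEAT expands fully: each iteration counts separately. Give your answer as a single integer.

Executing turtle program step by step:
Start: pos=(0,0), heading=0, pen down
FD 16: (0,0) -> (16,0) [heading=0, draw]
FD 11: (16,0) -> (27,0) [heading=0, draw]
FD 3: (27,0) -> (30,0) [heading=0, draw]
RT 72: heading 0 -> 288
FD 5: (30,0) -> (31.545,-4.755) [heading=288, draw]
FD 14: (31.545,-4.755) -> (35.871,-18.07) [heading=288, draw]
RT 108: heading 288 -> 180
FD 9: (35.871,-18.07) -> (26.871,-18.07) [heading=180, draw]
PU: pen up
LT 144: heading 180 -> 324
BK 14: (26.871,-18.07) -> (15.545,-9.841) [heading=324, move]
RT 60: heading 324 -> 264
LT 144: heading 264 -> 48
RT 72: heading 48 -> 336
FD 20: (15.545,-9.841) -> (33.816,-17.976) [heading=336, move]
Final: pos=(33.816,-17.976), heading=336, 6 segment(s) drawn
Segments drawn: 6

Answer: 6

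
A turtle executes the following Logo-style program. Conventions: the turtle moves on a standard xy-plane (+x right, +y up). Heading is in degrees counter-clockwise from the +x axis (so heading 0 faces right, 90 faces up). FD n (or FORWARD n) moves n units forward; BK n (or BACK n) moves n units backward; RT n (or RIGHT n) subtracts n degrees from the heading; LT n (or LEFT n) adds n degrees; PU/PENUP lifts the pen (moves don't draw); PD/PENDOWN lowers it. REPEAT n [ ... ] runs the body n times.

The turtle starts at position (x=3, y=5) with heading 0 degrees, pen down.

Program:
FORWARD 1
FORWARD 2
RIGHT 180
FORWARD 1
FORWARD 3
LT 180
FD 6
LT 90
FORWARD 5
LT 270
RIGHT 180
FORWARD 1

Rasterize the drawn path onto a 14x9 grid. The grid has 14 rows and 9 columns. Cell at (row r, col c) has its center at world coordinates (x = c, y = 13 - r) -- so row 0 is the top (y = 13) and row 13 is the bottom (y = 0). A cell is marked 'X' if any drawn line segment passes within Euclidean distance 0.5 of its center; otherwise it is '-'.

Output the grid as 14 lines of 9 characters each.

Segment 0: (3,5) -> (4,5)
Segment 1: (4,5) -> (6,5)
Segment 2: (6,5) -> (5,5)
Segment 3: (5,5) -> (2,5)
Segment 4: (2,5) -> (8,5)
Segment 5: (8,5) -> (8,10)
Segment 6: (8,10) -> (7,10)

Answer: ---------
---------
---------
-------XX
--------X
--------X
--------X
--------X
--XXXXXXX
---------
---------
---------
---------
---------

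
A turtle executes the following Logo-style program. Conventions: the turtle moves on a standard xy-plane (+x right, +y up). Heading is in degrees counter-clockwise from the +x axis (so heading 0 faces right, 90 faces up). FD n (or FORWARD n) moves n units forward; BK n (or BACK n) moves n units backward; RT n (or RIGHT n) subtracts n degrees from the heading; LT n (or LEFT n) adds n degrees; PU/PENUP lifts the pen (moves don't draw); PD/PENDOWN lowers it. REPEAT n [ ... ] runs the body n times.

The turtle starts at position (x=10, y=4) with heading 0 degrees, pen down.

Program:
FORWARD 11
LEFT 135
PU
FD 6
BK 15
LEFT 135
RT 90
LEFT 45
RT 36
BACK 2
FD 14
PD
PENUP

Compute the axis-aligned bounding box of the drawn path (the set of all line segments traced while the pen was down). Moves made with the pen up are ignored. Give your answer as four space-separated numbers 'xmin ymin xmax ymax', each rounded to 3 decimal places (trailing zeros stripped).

Answer: 10 4 21 4

Derivation:
Executing turtle program step by step:
Start: pos=(10,4), heading=0, pen down
FD 11: (10,4) -> (21,4) [heading=0, draw]
LT 135: heading 0 -> 135
PU: pen up
FD 6: (21,4) -> (16.757,8.243) [heading=135, move]
BK 15: (16.757,8.243) -> (27.364,-2.364) [heading=135, move]
LT 135: heading 135 -> 270
RT 90: heading 270 -> 180
LT 45: heading 180 -> 225
RT 36: heading 225 -> 189
BK 2: (27.364,-2.364) -> (29.339,-2.051) [heading=189, move]
FD 14: (29.339,-2.051) -> (15.512,-4.241) [heading=189, move]
PD: pen down
PU: pen up
Final: pos=(15.512,-4.241), heading=189, 1 segment(s) drawn

Segment endpoints: x in {10, 21}, y in {4}
xmin=10, ymin=4, xmax=21, ymax=4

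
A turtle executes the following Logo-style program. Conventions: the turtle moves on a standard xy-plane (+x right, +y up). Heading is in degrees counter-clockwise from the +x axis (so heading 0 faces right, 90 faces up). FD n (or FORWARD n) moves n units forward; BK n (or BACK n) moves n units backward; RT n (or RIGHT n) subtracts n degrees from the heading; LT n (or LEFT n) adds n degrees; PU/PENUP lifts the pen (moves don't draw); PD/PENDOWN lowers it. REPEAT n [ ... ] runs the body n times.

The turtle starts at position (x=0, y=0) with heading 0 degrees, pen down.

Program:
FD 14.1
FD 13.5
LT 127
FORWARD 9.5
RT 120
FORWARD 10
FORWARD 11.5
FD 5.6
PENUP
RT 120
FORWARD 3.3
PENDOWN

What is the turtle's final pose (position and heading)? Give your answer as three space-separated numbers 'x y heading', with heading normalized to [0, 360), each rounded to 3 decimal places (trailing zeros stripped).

Answer: 47.491 7.852 247

Derivation:
Executing turtle program step by step:
Start: pos=(0,0), heading=0, pen down
FD 14.1: (0,0) -> (14.1,0) [heading=0, draw]
FD 13.5: (14.1,0) -> (27.6,0) [heading=0, draw]
LT 127: heading 0 -> 127
FD 9.5: (27.6,0) -> (21.883,7.587) [heading=127, draw]
RT 120: heading 127 -> 7
FD 10: (21.883,7.587) -> (31.808,8.806) [heading=7, draw]
FD 11.5: (31.808,8.806) -> (43.222,10.207) [heading=7, draw]
FD 5.6: (43.222,10.207) -> (48.781,10.89) [heading=7, draw]
PU: pen up
RT 120: heading 7 -> 247
FD 3.3: (48.781,10.89) -> (47.491,7.852) [heading=247, move]
PD: pen down
Final: pos=(47.491,7.852), heading=247, 6 segment(s) drawn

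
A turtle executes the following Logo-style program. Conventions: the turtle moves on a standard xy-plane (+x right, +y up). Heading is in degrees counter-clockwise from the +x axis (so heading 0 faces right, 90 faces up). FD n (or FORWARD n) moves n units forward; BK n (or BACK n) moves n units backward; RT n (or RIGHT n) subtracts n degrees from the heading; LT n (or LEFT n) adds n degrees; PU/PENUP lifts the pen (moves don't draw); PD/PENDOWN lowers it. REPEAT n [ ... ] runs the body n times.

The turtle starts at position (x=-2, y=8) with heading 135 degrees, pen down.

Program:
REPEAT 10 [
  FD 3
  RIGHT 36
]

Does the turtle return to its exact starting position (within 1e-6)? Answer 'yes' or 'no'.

Executing turtle program step by step:
Start: pos=(-2,8), heading=135, pen down
REPEAT 10 [
  -- iteration 1/10 --
  FD 3: (-2,8) -> (-4.121,10.121) [heading=135, draw]
  RT 36: heading 135 -> 99
  -- iteration 2/10 --
  FD 3: (-4.121,10.121) -> (-4.591,13.084) [heading=99, draw]
  RT 36: heading 99 -> 63
  -- iteration 3/10 --
  FD 3: (-4.591,13.084) -> (-3.229,15.757) [heading=63, draw]
  RT 36: heading 63 -> 27
  -- iteration 4/10 --
  FD 3: (-3.229,15.757) -> (-0.556,17.119) [heading=27, draw]
  RT 36: heading 27 -> 351
  -- iteration 5/10 --
  FD 3: (-0.556,17.119) -> (2.407,16.65) [heading=351, draw]
  RT 36: heading 351 -> 315
  -- iteration 6/10 --
  FD 3: (2.407,16.65) -> (4.529,14.529) [heading=315, draw]
  RT 36: heading 315 -> 279
  -- iteration 7/10 --
  FD 3: (4.529,14.529) -> (4.998,11.566) [heading=279, draw]
  RT 36: heading 279 -> 243
  -- iteration 8/10 --
  FD 3: (4.998,11.566) -> (3.636,8.893) [heading=243, draw]
  RT 36: heading 243 -> 207
  -- iteration 9/10 --
  FD 3: (3.636,8.893) -> (0.963,7.531) [heading=207, draw]
  RT 36: heading 207 -> 171
  -- iteration 10/10 --
  FD 3: (0.963,7.531) -> (-2,8) [heading=171, draw]
  RT 36: heading 171 -> 135
]
Final: pos=(-2,8), heading=135, 10 segment(s) drawn

Start position: (-2, 8)
Final position: (-2, 8)
Distance = 0; < 1e-6 -> CLOSED

Answer: yes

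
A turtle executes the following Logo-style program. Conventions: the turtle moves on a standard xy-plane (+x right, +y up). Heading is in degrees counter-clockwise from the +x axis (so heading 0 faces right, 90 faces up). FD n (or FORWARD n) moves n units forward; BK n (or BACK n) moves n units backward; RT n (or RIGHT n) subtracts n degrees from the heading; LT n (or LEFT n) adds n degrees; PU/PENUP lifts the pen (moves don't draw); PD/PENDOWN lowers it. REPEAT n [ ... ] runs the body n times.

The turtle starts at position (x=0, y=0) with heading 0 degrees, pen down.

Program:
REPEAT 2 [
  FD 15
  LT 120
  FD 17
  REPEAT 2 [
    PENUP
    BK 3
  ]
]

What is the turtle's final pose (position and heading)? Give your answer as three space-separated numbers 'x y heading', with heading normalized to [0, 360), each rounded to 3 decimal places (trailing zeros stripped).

Executing turtle program step by step:
Start: pos=(0,0), heading=0, pen down
REPEAT 2 [
  -- iteration 1/2 --
  FD 15: (0,0) -> (15,0) [heading=0, draw]
  LT 120: heading 0 -> 120
  FD 17: (15,0) -> (6.5,14.722) [heading=120, draw]
  REPEAT 2 [
    -- iteration 1/2 --
    PU: pen up
    BK 3: (6.5,14.722) -> (8,12.124) [heading=120, move]
    -- iteration 2/2 --
    PU: pen up
    BK 3: (8,12.124) -> (9.5,9.526) [heading=120, move]
  ]
  -- iteration 2/2 --
  FD 15: (9.5,9.526) -> (2,22.517) [heading=120, move]
  LT 120: heading 120 -> 240
  FD 17: (2,22.517) -> (-6.5,7.794) [heading=240, move]
  REPEAT 2 [
    -- iteration 1/2 --
    PU: pen up
    BK 3: (-6.5,7.794) -> (-5,10.392) [heading=240, move]
    -- iteration 2/2 --
    PU: pen up
    BK 3: (-5,10.392) -> (-3.5,12.99) [heading=240, move]
  ]
]
Final: pos=(-3.5,12.99), heading=240, 2 segment(s) drawn

Answer: -3.5 12.99 240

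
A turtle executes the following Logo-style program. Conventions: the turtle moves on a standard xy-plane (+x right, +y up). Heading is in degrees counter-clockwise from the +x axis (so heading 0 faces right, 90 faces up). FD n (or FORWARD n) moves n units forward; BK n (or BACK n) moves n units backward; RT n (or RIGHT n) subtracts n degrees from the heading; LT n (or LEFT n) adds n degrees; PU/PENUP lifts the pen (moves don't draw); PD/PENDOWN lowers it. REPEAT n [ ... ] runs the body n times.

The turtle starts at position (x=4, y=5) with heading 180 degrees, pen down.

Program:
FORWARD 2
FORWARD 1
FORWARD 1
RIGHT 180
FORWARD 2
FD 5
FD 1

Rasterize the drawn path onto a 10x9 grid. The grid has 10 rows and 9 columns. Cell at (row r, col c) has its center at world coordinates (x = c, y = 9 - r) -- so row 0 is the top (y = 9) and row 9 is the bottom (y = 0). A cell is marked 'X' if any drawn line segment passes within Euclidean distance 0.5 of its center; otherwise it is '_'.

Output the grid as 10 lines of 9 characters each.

Segment 0: (4,5) -> (2,5)
Segment 1: (2,5) -> (1,5)
Segment 2: (1,5) -> (0,5)
Segment 3: (0,5) -> (2,5)
Segment 4: (2,5) -> (7,5)
Segment 5: (7,5) -> (8,5)

Answer: _________
_________
_________
_________
XXXXXXXXX
_________
_________
_________
_________
_________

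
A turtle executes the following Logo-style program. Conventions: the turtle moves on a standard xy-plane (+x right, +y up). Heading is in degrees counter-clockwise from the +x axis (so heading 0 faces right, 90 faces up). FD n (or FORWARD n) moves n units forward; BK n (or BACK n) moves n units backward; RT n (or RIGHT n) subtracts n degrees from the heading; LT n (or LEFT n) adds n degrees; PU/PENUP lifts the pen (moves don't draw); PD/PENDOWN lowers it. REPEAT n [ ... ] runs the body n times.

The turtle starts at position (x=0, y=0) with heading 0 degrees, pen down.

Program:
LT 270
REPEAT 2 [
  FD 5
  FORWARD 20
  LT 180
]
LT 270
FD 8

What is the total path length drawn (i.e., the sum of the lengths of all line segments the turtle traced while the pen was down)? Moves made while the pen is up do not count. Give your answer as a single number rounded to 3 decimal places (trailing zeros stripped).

Answer: 58

Derivation:
Executing turtle program step by step:
Start: pos=(0,0), heading=0, pen down
LT 270: heading 0 -> 270
REPEAT 2 [
  -- iteration 1/2 --
  FD 5: (0,0) -> (0,-5) [heading=270, draw]
  FD 20: (0,-5) -> (0,-25) [heading=270, draw]
  LT 180: heading 270 -> 90
  -- iteration 2/2 --
  FD 5: (0,-25) -> (0,-20) [heading=90, draw]
  FD 20: (0,-20) -> (0,0) [heading=90, draw]
  LT 180: heading 90 -> 270
]
LT 270: heading 270 -> 180
FD 8: (0,0) -> (-8,0) [heading=180, draw]
Final: pos=(-8,0), heading=180, 5 segment(s) drawn

Segment lengths:
  seg 1: (0,0) -> (0,-5), length = 5
  seg 2: (0,-5) -> (0,-25), length = 20
  seg 3: (0,-25) -> (0,-20), length = 5
  seg 4: (0,-20) -> (0,0), length = 20
  seg 5: (0,0) -> (-8,0), length = 8
Total = 58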